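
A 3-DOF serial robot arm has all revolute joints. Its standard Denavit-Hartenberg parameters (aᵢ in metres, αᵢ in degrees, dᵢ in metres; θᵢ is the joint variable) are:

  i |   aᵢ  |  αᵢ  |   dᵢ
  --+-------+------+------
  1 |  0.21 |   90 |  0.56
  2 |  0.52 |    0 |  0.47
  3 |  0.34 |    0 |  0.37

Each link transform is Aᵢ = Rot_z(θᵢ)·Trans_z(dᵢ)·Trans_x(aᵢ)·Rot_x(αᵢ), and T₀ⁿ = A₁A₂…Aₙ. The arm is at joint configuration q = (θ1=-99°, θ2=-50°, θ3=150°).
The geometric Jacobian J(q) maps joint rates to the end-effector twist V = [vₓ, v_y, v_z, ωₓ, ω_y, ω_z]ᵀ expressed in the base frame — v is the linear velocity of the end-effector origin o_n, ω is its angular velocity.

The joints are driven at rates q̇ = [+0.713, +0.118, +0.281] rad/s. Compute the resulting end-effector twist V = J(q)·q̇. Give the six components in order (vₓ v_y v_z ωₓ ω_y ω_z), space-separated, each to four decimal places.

o_n = [-0.9056, -0.3478, 0.4965]
J₁: ẑ×o_n = [0.3478, -0.9056, 0.0000], ω = ẑ
J2: z=[-0.9877, 0.1564, 0.0000] o=[-0.0329, -0.2074, 0.5600] → [-0.0099, -0.0627, 0.2752, -0.9877, 0.1564, 0.0000]
J3: z=[-0.9877, 0.1564, 0.0000] o=[-0.5494, -0.4640, 0.1617] → [0.0524, 0.3307, -0.0590, -0.9877, 0.1564, 0.0000]
V = J·q̇ = [0.2615, -0.5601, 0.0159, -0.3941, 0.0624, 0.7130]

0.2615 -0.5601 0.0159 -0.3941 0.0624 0.7130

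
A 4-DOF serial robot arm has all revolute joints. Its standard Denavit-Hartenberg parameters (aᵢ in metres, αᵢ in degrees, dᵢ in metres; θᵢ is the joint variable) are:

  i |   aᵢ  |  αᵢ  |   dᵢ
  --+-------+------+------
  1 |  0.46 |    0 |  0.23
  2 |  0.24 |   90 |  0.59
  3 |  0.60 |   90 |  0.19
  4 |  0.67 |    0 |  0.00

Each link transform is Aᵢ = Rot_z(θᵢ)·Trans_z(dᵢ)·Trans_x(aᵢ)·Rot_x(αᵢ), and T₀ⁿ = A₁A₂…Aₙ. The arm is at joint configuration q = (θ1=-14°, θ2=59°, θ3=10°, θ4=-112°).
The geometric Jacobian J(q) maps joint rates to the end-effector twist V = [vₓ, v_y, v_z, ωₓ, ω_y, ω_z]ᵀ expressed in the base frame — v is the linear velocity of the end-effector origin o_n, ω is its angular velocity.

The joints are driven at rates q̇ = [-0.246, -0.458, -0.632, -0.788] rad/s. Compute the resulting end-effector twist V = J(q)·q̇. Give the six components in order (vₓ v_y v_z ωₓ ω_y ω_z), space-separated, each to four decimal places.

0.3039 -0.6394 -0.3022 -0.5436 0.3501 0.0720

o_n = [0.5542, 0.6064, 0.8806]
J₁: ẑ×o_n = [-0.6064, 0.5542, 0.0000], ω = ẑ
J2: z=[0.0000, 0.0000, 1.0000] o=[0.4463, -0.1113, 0.2300] → [-0.7177, 0.1078, 0.0000, 0.0000, 0.0000, 1.0000]
J3: z=[0.7071, -0.7071, 0.0000] o=[0.6160, 0.0584, 0.8200] → [-0.0429, -0.0429, 0.3437, 0.7071, -0.7071, 0.0000]
J4: z=[0.1228, 0.1228, -0.9848] o=[1.1682, 0.3419, 0.9242] → [0.2551, 0.6101, 0.1079, 0.1228, 0.1228, -0.9848]
V = J·q̇ = [0.3039, -0.6394, -0.3022, -0.5436, 0.3501, 0.0720]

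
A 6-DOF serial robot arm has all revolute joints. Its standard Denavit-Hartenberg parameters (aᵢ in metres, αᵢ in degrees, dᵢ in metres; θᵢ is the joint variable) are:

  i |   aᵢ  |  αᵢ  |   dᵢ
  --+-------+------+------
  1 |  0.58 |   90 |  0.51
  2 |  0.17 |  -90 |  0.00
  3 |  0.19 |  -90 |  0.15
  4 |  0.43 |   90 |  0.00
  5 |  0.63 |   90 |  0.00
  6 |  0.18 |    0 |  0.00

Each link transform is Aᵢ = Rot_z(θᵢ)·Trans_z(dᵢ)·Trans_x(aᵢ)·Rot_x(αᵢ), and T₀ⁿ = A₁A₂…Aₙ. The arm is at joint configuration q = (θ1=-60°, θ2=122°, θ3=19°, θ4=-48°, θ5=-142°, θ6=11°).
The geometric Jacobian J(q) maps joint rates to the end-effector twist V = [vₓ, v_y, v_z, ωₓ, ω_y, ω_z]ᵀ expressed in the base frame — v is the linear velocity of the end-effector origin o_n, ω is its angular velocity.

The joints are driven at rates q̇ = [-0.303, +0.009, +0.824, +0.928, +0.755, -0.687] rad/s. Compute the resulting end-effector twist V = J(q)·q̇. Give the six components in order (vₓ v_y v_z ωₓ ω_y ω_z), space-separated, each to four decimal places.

o_n = [-0.2123, -0.5541, 0.8022]
J₁: ẑ×o_n = [0.5541, -0.2123, 0.0000], ω = ẑ
J2: z=[-0.8660, -0.5000, 0.0000] o=[0.2900, -0.5023, 0.5100] → [-0.1461, 0.2530, -0.2063, -0.8660, -0.5000, 0.0000]
J3: z=[-0.4240, 0.7344, -0.5299] o=[0.2450, -0.4243, 0.6542] → [0.0399, 0.3050, 0.3908, -0.4240, 0.7344, -0.5299]
J4: z=[0.9051, 0.3233, -0.2761] o=[0.1873, -0.2007, 0.7270] → [-0.0733, 0.0423, -0.1906, 0.9051, 0.3233, -0.2761]
J5: z=[-0.3071, 0.0480, -0.9505] o=[0.0609, 0.2056, 0.7884] → [-0.7214, 0.2638, 0.2464, -0.3071, 0.0480, -0.9505]
J6: z=[0.8943, -0.3270, -0.3054] o=[-0.1442, -0.3890, 0.8246] → [-0.0431, 0.0409, -0.1699, 0.8943, -0.3270, -0.3054]
V = J·q̇ = [-0.7194, 0.5283, 0.4461, -0.3635, 1.1616, -1.5036]

-0.7194 0.5283 0.4461 -0.3635 1.1616 -1.5036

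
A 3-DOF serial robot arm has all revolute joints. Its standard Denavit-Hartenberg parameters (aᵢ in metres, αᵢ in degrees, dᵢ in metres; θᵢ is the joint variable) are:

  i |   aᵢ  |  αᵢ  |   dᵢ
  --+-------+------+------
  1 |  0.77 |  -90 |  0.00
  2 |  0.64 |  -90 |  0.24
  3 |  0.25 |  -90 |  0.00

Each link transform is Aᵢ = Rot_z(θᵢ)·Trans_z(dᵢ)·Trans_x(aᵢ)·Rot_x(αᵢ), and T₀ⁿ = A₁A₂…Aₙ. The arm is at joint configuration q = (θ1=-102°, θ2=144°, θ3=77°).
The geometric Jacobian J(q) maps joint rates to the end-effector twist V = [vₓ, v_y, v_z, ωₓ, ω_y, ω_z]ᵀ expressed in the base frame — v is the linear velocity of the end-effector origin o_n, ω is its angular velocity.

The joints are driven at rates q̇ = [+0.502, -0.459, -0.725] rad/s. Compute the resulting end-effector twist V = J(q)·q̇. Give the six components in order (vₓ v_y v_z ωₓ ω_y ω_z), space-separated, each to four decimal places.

o_n = [-0.0465, -0.2015, -0.4092]
J₁: ẑ×o_n = [0.2015, -0.0465, 0.0000], ω = ẑ
J2: z=[0.9781, -0.2079, 0.0000] o=[-0.1601, -0.7532, 0.0000] → [0.0851, 0.4003, 0.5633, 0.9781, -0.2079, 0.0000]
J3: z=[0.1222, 0.5749, 0.8090] o=[0.1823, -0.2966, -0.3762] → [-0.0960, -0.1811, 0.1432, 0.1222, 0.5749, 0.8090]
V = J·q̇ = [0.1317, -0.0758, -0.3623, -0.5376, -0.3214, -0.0845]

0.1317 -0.0758 -0.3623 -0.5376 -0.3214 -0.0845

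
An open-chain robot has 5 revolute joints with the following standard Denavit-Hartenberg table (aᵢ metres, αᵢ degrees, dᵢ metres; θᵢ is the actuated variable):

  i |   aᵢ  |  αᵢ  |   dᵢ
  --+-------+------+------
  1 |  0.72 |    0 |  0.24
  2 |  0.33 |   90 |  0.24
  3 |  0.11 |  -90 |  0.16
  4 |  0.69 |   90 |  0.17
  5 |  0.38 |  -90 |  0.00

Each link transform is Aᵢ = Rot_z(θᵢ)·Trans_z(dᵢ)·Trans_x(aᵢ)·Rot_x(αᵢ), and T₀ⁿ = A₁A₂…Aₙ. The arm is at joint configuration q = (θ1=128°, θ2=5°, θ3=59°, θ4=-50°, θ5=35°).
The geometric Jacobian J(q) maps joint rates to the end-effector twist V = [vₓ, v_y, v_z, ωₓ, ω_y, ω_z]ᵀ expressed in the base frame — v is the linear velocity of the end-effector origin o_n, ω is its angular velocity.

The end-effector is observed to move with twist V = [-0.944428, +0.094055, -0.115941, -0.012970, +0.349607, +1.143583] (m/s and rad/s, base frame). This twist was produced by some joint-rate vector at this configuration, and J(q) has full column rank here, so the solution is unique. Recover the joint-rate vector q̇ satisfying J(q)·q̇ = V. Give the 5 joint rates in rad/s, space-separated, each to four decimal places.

o_n = [-0.0283, 1.4816, 1.3258]
J₁: ẑ×o_n = [-1.4816, -0.0283, 0.0000], ω = ẑ
J2: z=[0.0000, 0.0000, 1.0000] o=[-0.4433, 0.5674, 0.2400] → [-0.9142, 0.4150, 0.0000, 0.0000, 0.0000, 1.0000]
J3: z=[0.7314, 0.6820, 0.0000] o=[-0.6683, 0.8087, 0.4800] → [0.5768, -0.6186, 0.0556, 0.7314, 0.6820, 0.0000]
J4: z=[0.5846, -0.6269, 0.5150] o=[-0.5900, 0.9593, 0.5743] → [-0.7401, -0.1500, 0.6575, 0.5846, -0.6269, 0.5150]
J5: z=[0.7392, 0.1498, -0.6566] o=[-0.2598, 1.3802, 1.0420] → [0.1091, -0.3618, 0.0402, 0.7392, 0.1498, -0.6566]
q̇ = J⁺·V = [0.5250, 0.5550, 0.3890, -0.1940, -0.2490]

0.5250 0.5550 0.3890 -0.1940 -0.2490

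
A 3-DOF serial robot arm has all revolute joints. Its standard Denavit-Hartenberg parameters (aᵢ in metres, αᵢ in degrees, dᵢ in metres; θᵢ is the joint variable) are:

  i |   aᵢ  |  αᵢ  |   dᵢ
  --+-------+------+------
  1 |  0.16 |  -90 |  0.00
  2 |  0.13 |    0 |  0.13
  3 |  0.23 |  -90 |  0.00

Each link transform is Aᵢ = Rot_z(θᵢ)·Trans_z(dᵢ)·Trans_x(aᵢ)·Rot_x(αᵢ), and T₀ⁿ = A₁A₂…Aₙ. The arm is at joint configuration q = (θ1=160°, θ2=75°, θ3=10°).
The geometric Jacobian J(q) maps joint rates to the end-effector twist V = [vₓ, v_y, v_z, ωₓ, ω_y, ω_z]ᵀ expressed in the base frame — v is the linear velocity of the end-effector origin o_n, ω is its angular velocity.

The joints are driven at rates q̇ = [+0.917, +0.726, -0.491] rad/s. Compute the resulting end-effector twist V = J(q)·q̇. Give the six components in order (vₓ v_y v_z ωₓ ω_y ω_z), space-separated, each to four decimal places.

0.1813 -0.2745 -0.0291 -0.0804 -0.2208 0.9170

o_n = [-0.2453, -0.0491, -0.3547]
J₁: ẑ×o_n = [0.0491, -0.2453, 0.0000], ω = ẑ
J2: z=[-0.3420, -0.9397, 0.0000] o=[-0.1504, 0.0547, 0.0000] → [0.3333, -0.1213, -0.0537, -0.3420, -0.9397, 0.0000]
J3: z=[-0.3420, -0.9397, 0.0000] o=[-0.2264, -0.0559, -0.1256] → [0.2153, -0.0784, -0.0200, -0.3420, -0.9397, 0.0000]
V = J·q̇ = [0.1813, -0.2745, -0.0291, -0.0804, -0.2208, 0.9170]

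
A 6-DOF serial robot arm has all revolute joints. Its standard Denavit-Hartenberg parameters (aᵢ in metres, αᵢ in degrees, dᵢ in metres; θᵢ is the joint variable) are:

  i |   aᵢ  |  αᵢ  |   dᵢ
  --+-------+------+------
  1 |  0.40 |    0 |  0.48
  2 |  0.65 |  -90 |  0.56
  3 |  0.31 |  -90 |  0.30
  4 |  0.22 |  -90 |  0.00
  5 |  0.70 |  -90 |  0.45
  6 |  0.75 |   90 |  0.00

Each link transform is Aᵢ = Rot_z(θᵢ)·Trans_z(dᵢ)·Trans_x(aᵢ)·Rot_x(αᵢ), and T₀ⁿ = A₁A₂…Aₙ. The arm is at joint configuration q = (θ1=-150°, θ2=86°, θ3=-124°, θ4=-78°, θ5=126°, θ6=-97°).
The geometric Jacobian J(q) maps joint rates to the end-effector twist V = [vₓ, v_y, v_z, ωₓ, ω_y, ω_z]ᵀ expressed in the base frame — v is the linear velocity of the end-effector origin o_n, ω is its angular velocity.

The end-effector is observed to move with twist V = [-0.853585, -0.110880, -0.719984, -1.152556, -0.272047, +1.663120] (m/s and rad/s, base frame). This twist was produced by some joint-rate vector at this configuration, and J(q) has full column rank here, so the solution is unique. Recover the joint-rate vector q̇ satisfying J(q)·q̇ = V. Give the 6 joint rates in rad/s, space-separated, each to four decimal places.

o_n = [-0.6704, 0.2749, 1.9665]
J₁: ẑ×o_n = [-0.2749, -0.6704, 0.0000], ω = ẑ
J2: z=[0.0000, 0.0000, 1.0000] o=[-0.3464, -0.2000, 0.4800] → [-0.4749, -0.3240, 0.0000, 0.0000, 0.0000, 1.0000]
J3: z=[0.8988, 0.4384, 0.0000] o=[-0.0615, -0.7842, 1.0400] → [0.4062, -0.8327, 1.2188, 0.8988, 0.4384, 0.0000]
J4: z=[0.3634, -0.7451, 0.5592] o=[0.1322, -0.4969, 1.2970] → [-0.9304, -0.6921, -0.3176, 0.3634, -0.7451, 0.5592]
J5: z=[-0.4266, 0.4005, 0.8109] o=[0.3144, -0.3796, 1.3349] → [-0.2778, -0.5291, 0.1152, -0.4266, 0.4005, 0.8109]
J6: z=[-0.4564, -0.8694, 0.1892] o=[-0.4242, 0.0032, 1.3122] → [-0.6202, 0.2520, -0.3381, -0.4564, -0.8694, 0.1892]
q̇ = J⁺·V = [0.8590, 0.4860, -0.5760, -0.3880, 0.5210, 0.5950]

0.8590 0.4860 -0.5760 -0.3880 0.5210 0.5950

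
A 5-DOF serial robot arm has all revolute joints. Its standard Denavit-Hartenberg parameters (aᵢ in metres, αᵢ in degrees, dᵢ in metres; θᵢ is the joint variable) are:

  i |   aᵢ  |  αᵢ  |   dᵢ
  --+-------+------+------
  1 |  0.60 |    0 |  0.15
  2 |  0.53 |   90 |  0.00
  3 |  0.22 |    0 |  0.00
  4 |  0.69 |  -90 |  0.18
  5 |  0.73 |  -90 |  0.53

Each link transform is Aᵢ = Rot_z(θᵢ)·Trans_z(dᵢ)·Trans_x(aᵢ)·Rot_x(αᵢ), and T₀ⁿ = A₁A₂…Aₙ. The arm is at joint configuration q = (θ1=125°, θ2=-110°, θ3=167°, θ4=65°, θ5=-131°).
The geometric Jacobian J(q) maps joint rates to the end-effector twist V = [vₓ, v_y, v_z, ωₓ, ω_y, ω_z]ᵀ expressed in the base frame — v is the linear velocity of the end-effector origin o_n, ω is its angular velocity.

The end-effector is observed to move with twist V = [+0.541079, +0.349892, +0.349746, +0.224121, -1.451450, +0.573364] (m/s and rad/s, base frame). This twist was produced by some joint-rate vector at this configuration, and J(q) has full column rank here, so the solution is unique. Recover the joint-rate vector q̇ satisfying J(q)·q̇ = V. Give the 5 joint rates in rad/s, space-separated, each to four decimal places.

0.8270 -0.3780 0.7370 0.7230 -0.2020

o_n = [0.4278, -0.0584, -0.2931]
J₁: ẑ×o_n = [0.0584, 0.4278, -0.0000], ω = ẑ
J2: z=[0.0000, 0.0000, 1.0000] o=[-0.3441, 0.4915, 0.1500] → [0.5499, 0.7720, -0.0000, 0.0000, 0.0000, 1.0000]
J3: z=[0.2588, -0.9659, 0.0000] o=[0.1678, 0.6287, 0.1500] → [0.4280, 0.1147, 0.0733, 0.2588, -0.9659, 0.0000]
J4: z=[0.2588, -0.9659, 0.0000] o=[-0.0393, 0.5732, 0.1995] → [0.4758, 0.1275, 0.2877, 0.2588, -0.9659, 0.0000]
J5: z=[0.7612, 0.2040, -0.6157] o=[-0.4030, 0.2894, -0.3442] → [-0.2037, -0.5504, -0.4341, 0.7612, 0.2040, -0.6157]
q̇ = J⁺·V = [0.8270, -0.3780, 0.7370, 0.7230, -0.2020]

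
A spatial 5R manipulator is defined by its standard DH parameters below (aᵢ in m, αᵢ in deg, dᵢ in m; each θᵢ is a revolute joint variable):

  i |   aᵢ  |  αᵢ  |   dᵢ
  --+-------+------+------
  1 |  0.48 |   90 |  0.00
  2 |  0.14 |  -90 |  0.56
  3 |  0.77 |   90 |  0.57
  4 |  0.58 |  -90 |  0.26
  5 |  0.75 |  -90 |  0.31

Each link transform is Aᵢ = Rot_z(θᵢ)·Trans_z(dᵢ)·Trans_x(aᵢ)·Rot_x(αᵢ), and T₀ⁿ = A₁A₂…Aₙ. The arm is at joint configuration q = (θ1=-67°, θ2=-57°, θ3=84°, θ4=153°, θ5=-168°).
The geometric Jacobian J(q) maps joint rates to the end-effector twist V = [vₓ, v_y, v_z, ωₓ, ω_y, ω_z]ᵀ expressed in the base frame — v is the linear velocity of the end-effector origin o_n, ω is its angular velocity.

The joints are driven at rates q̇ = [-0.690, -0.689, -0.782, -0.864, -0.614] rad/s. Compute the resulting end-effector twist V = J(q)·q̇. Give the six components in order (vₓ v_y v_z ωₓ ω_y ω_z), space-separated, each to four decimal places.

o_n = [0.5417, -0.8706, -0.4095]
J₁: ẑ×o_n = [0.8706, 0.5417, -0.0000], ω = ẑ
J2: z=[-0.9205, -0.3907, 0.0000] o=[0.1876, -0.4418, 0.0000] → [0.1600, -0.3769, 0.5331, -0.9205, -0.3907, 0.0000]
J3: z=[0.3277, -0.7720, 0.5446] o=[-0.2981, -0.7308, -0.1174] → [0.3016, 0.5531, 0.6025, 0.3277, -0.7720, 0.5446]
J4: z=[0.1154, -0.5394, -0.8341] o=[0.6107, -0.9120, 0.1255] → [0.3231, 0.1193, -0.0324, 0.1154, -0.5394, -0.8341]
J5: z=[-0.7177, 0.5352, -0.4455] o=[0.2424, -1.4293, 0.0974] → [-0.0224, -0.4971, -0.5612, -0.7177, 0.5352, -0.4455]
V = J·q̇ = [-1.2122, -0.3445, -0.4659, 0.7189, 1.0104, -0.1217]

-1.2122 -0.3445 -0.4659 0.7189 1.0104 -0.1217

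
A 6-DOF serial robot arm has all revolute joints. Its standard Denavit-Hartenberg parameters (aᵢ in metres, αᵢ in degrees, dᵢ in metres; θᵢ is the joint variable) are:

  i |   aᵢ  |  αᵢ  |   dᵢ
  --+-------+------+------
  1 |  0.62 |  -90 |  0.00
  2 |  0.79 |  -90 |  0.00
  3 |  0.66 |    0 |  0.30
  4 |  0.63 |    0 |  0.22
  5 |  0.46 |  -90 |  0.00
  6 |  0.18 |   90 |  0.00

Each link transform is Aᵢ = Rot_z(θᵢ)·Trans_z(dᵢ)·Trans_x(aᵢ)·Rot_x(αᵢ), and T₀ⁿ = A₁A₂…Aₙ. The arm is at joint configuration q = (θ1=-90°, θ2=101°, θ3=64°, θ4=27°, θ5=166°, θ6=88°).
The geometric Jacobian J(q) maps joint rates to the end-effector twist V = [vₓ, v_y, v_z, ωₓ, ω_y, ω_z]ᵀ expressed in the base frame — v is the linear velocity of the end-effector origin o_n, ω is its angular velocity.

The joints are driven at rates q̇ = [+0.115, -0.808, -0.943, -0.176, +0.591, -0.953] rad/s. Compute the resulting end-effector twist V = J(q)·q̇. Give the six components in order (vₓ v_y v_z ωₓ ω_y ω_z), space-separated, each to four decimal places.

0.3840 -0.6062 -1.3848 -1.0224 -0.6955 0.9258

o_n = [-0.7688, -0.1023, -0.8808]
J₁: ẑ×o_n = [0.1023, -0.7688, 0.0000], ω = ẑ
J2: z=[1.0000, 0.0000, 0.0000] o=[0.0000, -0.6200, 0.0000] → [-0.0000, 0.8808, 0.5177, 1.0000, 0.0000, 0.0000]
J3: z=[-0.0000, 0.9816, 0.1908] o=[0.0000, -0.4693, -0.7755] → [-0.1734, -0.1467, 0.7547, -0.0000, 0.9816, 0.1908]
J4: z=[-0.0000, 0.9816, 0.1908] o=[-0.5932, -0.1196, -1.0023] → [0.1159, -0.0335, 0.1723, -0.0000, 0.9816, 0.1908]
J5: z=[-0.0000, 0.9816, 0.1908] o=[-1.2231, 0.0943, -0.9495] → [0.1049, 0.0867, -0.4460, -0.0000, 0.9816, 0.1908]
J6: z=[0.2250, 0.1859, -0.9565] o=[-0.7749, 0.0745, -0.8479] → [-0.1753, 0.0016, -0.0409, 0.2250, 0.1859, -0.9565]
V = J·q̇ = [0.3840, -0.6062, -1.3848, -1.0224, -0.6955, 0.9258]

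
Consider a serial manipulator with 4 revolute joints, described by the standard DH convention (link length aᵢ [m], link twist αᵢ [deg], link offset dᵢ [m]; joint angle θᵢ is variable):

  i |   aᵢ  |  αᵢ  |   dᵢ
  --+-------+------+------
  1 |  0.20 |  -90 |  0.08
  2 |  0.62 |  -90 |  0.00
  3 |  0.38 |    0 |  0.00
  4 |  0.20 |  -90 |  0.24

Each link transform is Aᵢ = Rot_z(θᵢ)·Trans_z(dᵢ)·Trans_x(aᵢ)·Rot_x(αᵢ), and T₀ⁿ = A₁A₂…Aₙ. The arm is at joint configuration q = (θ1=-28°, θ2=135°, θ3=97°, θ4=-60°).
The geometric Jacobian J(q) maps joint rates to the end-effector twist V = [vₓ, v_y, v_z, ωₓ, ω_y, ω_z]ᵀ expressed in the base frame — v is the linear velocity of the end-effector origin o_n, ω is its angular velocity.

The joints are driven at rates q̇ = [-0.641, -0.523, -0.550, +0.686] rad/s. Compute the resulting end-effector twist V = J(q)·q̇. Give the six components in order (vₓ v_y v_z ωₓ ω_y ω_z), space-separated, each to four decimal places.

o_n = [-0.6647, -0.2100, -0.2689]
J₁: ẑ×o_n = [0.2100, -0.6647, 0.0000], ω = ẑ
J2: z=[0.4695, 0.8829, 0.0000] o=[0.1766, -0.0939, 0.0800] → [-0.3081, 0.1638, 0.6883, 0.4695, 0.8829, 0.0000]
J3: z=[-0.6243, 0.3320, 0.7071] o=[-0.2105, 0.1119, -0.3584] → [0.2574, -0.2653, 0.3518, -0.6243, 0.3320, 0.7071]
J4: z=[-0.6243, 0.3320, 0.7071] o=[-0.3587, -0.2365, -0.3257] → [0.0002, -0.1810, 0.0851, -0.6243, 0.3320, 0.7071]
V = J·q̇ = [-0.1150, 0.3622, -0.4951, -0.3304, -0.4166, -0.5448]

-0.1150 0.3622 -0.4951 -0.3304 -0.4166 -0.5448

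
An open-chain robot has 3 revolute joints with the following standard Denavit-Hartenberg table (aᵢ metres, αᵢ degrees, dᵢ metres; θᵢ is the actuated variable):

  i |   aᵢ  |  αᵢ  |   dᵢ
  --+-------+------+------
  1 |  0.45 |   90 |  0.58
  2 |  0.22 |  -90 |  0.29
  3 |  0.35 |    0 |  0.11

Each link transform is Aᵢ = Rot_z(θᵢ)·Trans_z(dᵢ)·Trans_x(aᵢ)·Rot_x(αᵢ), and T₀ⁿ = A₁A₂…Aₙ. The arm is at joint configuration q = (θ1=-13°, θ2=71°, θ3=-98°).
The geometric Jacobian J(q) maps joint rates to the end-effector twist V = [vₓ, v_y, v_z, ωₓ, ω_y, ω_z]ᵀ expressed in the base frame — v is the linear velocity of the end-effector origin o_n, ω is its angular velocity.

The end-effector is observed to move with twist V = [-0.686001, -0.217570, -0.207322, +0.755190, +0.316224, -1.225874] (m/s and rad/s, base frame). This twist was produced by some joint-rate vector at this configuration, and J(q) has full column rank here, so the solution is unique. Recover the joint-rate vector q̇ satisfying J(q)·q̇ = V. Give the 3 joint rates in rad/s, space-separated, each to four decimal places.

o_n = [0.2483, -0.7107, 0.7778]
J₁: ẑ×o_n = [0.7107, 0.2483, -0.0000], ω = ẑ
J2: z=[-0.2250, -0.9744, 0.0000] o=[0.4385, -0.1012, 0.5800] → [-0.1927, 0.0445, -0.0482, -0.2250, -0.9744, 0.0000]
J3: z=[-0.9213, 0.2127, 0.3256] o=[0.4430, -0.3999, 0.7880] → [0.0990, -0.0728, 0.3277, -0.9213, 0.2127, 0.3256]
q̇ = J⁺·V = [-0.9970, -0.4780, -0.7030]

-0.9970 -0.4780 -0.7030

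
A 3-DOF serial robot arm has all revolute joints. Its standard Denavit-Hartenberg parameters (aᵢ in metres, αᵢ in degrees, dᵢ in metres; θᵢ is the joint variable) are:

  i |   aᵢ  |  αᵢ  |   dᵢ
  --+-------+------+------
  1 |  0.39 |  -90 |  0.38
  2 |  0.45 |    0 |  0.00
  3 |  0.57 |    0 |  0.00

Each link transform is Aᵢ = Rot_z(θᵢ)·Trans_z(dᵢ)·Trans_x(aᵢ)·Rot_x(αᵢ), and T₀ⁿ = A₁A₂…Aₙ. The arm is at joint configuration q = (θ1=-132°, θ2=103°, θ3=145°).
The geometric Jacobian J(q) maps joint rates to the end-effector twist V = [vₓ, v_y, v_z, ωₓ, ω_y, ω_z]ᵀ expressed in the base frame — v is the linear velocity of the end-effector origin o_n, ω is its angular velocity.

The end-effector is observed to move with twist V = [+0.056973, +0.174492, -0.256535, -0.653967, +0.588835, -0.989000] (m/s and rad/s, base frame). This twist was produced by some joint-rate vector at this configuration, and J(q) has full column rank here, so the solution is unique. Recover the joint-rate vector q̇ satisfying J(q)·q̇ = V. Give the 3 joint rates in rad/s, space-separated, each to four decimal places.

o_n = [-0.0503, -0.0559, 0.4700]
J₁: ẑ×o_n = [0.0559, -0.0503, 0.0000], ω = ẑ
J2: z=[0.7431, -0.6691, 0.0000] o=[-0.2610, -0.2898, 0.3800] → [-0.0602, -0.0669, 0.3148, 0.7431, -0.6691, 0.0000]
J3: z=[0.7431, -0.6691, 0.0000] o=[-0.1932, -0.2146, -0.0585] → [-0.3536, -0.3927, 0.2135, 0.7431, -0.6691, 0.0000]
q̇ = J⁺·V = [-0.9890, -0.6780, -0.2020]

-0.9890 -0.6780 -0.2020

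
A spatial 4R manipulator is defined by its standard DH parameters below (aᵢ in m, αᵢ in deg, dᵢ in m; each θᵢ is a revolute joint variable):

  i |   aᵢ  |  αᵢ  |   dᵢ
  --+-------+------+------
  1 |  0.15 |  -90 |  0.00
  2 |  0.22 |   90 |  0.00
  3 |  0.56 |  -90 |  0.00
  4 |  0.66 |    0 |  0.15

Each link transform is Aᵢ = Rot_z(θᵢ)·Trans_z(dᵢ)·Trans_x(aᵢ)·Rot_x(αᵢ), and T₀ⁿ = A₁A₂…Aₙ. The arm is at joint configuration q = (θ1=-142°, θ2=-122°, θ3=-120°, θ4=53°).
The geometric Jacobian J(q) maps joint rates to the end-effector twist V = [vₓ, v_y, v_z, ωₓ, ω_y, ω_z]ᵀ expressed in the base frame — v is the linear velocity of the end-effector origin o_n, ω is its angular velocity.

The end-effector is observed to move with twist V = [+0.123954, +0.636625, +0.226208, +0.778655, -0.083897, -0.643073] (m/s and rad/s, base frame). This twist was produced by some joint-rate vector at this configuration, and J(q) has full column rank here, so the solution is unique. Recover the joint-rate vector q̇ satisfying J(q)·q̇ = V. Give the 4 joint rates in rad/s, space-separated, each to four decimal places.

-0.2950 0.5470 0.6610 0.0030

o_n = [-1.0807, 0.3028, 0.1702]
J₁: ẑ×o_n = [-0.3028, -1.0807, 0.0000], ω = ẑ
J2: z=[0.6157, -0.7880, 0.0000] o=[-0.1182, -0.0923, 0.0000] → [-0.1341, -0.1048, -0.5152, 0.6157, -0.7880, 0.0000]
J3: z=[0.6683, 0.5221, -0.5299] o=[-0.0263, -0.0206, 0.1866] → [0.1628, 0.5697, 0.7666, 0.6683, 0.5221, -0.5299]
J4: z=[0.0538, 0.6765, 0.7344] o=[-0.4418, 0.2702, -0.0509] → [0.1257, -0.4811, 0.4340, 0.0538, 0.6765, 0.7344]
q̇ = J⁺·V = [-0.2950, 0.5470, 0.6610, 0.0030]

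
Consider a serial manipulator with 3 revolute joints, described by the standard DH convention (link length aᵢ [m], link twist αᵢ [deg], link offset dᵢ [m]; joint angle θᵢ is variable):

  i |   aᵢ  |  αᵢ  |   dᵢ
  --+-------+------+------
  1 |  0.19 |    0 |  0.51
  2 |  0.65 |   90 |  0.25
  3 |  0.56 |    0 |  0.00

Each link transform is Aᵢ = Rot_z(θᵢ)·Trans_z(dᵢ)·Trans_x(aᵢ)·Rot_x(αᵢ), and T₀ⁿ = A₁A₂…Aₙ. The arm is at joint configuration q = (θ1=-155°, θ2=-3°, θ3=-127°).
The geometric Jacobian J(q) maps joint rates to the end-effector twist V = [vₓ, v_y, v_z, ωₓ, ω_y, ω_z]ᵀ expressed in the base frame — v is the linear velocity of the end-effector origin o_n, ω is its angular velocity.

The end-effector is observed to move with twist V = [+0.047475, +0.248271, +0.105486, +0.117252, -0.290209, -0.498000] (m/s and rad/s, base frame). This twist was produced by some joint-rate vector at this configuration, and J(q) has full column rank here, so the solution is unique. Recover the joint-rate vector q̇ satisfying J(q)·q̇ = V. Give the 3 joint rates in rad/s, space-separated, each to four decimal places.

o_n = [-0.4624, -0.1975, 0.3128]
J₁: ẑ×o_n = [0.1975, -0.4624, 0.0000], ω = ẑ
J2: z=[0.0000, 0.0000, 1.0000] o=[-0.1722, -0.0803, 0.5100] → [0.1172, -0.2902, 0.0000, 0.0000, 0.0000, 1.0000]
J3: z=[-0.3746, 0.9272, 0.0000] o=[-0.7749, -0.3238, 0.7600] → [-0.4147, -0.1675, -0.3370, -0.3746, 0.9272, 0.0000]
q̇ = J⁺·V = [-0.2980, -0.2000, -0.3130]

-0.2980 -0.2000 -0.3130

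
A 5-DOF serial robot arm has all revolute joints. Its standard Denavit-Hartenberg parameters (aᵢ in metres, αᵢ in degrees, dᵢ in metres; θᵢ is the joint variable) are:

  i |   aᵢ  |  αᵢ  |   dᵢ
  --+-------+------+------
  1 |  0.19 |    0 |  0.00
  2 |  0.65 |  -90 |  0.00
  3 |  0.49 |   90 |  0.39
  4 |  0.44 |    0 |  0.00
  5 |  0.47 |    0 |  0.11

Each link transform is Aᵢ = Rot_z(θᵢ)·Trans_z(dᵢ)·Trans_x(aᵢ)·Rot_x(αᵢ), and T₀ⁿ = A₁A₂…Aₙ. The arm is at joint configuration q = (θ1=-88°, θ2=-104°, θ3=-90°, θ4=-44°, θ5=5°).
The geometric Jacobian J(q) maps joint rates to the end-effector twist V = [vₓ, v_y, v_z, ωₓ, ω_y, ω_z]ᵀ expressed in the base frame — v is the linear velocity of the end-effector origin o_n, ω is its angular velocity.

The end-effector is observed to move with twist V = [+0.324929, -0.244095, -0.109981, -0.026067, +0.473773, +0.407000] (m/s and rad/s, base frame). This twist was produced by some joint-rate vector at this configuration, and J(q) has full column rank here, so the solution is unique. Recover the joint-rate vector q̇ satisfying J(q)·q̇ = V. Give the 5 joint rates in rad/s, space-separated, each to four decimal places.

-0.4450 0.8520 -0.4580 -0.0750 -0.0490

o_n = [-0.4776, 0.1292, 1.1718]
J₁: ẑ×o_n = [-0.1292, -0.4776, 0.0000], ω = ẑ
J2: z=[0.0000, 0.0000, 1.0000] o=[0.0066, -0.1899, 0.0000] → [-0.3191, -0.4842, 0.0000, 0.0000, 0.0000, 1.0000]
J3: z=[-0.2079, -0.9781, 0.0000] o=[-0.6292, -0.0547, 0.0000] → [-1.1462, 0.2436, 0.1100, -0.2079, -0.9781, 0.0000]
J4: z=[0.9781, -0.2079, 0.0000] o=[-0.7103, -0.4362, 0.4900] → [-0.1417, -0.6669, 0.6014, 0.9781, -0.2079, 0.0000]
J5: z=[0.9781, -0.2079, 0.0000] o=[-0.6467, -0.1372, 0.8065] → [-0.0759, -0.3573, 0.2958, 0.9781, -0.2079, 0.0000]
q̇ = J⁺·V = [-0.4450, 0.8520, -0.4580, -0.0750, -0.0490]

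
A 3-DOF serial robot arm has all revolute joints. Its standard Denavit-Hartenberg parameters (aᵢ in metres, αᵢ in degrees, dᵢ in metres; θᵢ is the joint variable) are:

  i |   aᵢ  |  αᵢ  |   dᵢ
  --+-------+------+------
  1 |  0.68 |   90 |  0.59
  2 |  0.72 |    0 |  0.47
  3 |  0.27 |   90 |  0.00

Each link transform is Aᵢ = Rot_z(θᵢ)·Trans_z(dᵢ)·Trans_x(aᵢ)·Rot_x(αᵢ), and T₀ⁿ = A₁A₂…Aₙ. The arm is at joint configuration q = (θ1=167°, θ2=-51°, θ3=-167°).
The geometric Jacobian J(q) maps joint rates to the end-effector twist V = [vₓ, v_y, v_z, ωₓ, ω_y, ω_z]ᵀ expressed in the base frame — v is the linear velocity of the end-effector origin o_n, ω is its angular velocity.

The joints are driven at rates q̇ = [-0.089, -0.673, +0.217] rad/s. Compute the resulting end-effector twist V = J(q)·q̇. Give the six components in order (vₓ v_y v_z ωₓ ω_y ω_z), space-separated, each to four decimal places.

o_n = [-0.7910, 0.6650, 0.1967]
J₁: ẑ×o_n = [-0.6650, -0.7910, 0.0000], ω = ẑ
J2: z=[0.2250, 0.9744, 0.0000] o=[-0.6626, 0.1530, 0.5900] → [-0.3832, 0.0885, 0.2403, 0.2250, 0.9744, 0.0000]
J3: z=[0.2250, 0.9744, 0.0000] o=[-0.9983, 0.7128, 0.0305] → [0.1620, -0.0374, -0.2128, 0.2250, 0.9744, 0.0000]
V = J·q̇ = [0.3522, 0.0027, -0.2079, -0.1026, -0.4443, -0.0890]

0.3522 0.0027 -0.2079 -0.1026 -0.4443 -0.0890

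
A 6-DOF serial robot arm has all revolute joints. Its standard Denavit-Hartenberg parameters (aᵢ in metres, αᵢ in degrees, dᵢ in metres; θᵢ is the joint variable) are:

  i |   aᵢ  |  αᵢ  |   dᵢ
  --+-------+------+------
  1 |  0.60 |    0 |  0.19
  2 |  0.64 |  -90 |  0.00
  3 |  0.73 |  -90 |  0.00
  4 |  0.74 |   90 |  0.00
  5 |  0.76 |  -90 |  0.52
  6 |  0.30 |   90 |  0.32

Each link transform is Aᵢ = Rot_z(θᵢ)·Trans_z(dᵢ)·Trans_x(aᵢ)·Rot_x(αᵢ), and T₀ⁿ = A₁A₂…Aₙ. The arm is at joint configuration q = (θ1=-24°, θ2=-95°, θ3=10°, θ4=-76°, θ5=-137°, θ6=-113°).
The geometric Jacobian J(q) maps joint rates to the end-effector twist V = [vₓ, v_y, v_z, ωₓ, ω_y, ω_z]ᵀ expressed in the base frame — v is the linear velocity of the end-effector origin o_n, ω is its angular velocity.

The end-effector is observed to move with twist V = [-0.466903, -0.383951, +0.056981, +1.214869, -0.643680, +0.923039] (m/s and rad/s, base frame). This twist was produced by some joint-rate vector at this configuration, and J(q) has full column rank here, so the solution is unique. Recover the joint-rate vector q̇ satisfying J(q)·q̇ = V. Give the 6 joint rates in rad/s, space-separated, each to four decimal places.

-0.4880 0.4810 0.9470 -0.5150 0.2850 0.5420

o_n = [0.7279, -1.2940, 0.8391]
J₁: ẑ×o_n = [1.2940, 0.7279, -0.0000], ω = ẑ
J2: z=[0.0000, 0.0000, 1.0000] o=[0.5481, -0.2440, 0.1900] → [1.0500, 0.1797, -0.0000, 0.0000, 0.0000, 1.0000]
J3: z=[0.8746, -0.4848, 0.0000] o=[0.2378, -0.8038, 0.1900] → [-0.3147, -0.5677, -0.1912, 0.8746, -0.4848, 0.0000]
J4: z=[0.0842, 0.1519, -0.9848] o=[-0.1107, -1.4326, 0.0632] → [0.2543, -0.8911, -0.1157, 0.0842, 0.1519, -0.9848]
J5: z=[0.6749, 0.7185, 0.1685] o=[0.4318, -1.9349, 0.0321] → [0.4718, -0.4947, 0.2198, 0.6749, 0.7185, 0.1685]
J6: z=[0.4384, -0.5740, 0.6916] o=[0.3316, -1.2627, 0.6536] → [-0.0848, 0.1927, 0.2137, 0.4384, -0.5740, 0.6916]
q̇ = J⁺·V = [-0.4880, 0.4810, 0.9470, -0.5150, 0.2850, 0.5420]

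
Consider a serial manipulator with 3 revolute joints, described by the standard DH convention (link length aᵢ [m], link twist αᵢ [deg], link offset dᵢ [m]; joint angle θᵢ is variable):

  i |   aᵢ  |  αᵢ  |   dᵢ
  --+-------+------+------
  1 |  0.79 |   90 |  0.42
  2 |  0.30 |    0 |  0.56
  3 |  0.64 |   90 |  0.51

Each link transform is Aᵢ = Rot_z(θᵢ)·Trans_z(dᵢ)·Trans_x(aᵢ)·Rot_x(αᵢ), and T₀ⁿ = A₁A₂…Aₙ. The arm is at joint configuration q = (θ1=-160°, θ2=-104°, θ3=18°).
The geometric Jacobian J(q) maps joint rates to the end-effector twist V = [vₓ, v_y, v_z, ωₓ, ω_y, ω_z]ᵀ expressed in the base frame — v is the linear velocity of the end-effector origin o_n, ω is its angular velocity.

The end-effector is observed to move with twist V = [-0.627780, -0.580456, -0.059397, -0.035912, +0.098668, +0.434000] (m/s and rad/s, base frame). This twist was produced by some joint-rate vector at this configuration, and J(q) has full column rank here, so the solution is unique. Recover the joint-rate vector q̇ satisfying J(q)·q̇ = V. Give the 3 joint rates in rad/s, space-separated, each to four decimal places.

o_n = [-1.0821, 0.7448, -0.5095]
J₁: ẑ×o_n = [-0.7448, -1.0821, 0.0000], ω = ẑ
J2: z=[-0.3420, 0.9397, 0.0000] o=[-0.7424, -0.2702, 0.4200] → [-0.8735, -0.3179, -0.0279, -0.3420, 0.9397, 0.0000]
J3: z=[-0.3420, 0.9397, 0.0000] o=[-0.8657, 0.2809, 0.1289] → [-0.5999, -0.2184, 0.0446, -0.3420, 0.9397, 0.0000]
q̇ = J⁺·V = [0.4340, 0.8830, -0.7780]

0.4340 0.8830 -0.7780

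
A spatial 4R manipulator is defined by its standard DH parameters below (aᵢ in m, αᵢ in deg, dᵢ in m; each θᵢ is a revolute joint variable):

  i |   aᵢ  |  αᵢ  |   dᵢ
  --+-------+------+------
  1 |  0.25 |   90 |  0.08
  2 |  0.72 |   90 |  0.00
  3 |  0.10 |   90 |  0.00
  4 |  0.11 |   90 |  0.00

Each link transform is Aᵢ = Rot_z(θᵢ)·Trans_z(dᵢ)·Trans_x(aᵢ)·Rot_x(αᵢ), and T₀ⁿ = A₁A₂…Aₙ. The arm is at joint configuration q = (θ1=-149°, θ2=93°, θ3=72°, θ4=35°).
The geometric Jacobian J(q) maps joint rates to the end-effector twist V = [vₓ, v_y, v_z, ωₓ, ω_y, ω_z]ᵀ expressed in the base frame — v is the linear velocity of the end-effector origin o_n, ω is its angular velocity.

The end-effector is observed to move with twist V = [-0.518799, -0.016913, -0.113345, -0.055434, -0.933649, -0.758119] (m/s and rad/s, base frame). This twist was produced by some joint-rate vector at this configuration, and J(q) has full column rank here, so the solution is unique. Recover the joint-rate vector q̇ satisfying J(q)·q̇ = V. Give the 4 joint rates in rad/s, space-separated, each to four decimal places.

-0.8220 -0.7600 0.5310 0.0380

o_n = [-0.3265, 0.0148, 0.8610]
J₁: ẑ×o_n = [-0.0148, -0.3265, 0.0000], ω = ẑ
J2: z=[-0.5150, 0.8572, 0.0000] o=[-0.2143, -0.1288, 0.0800] → [0.6694, 0.4022, 0.0223, -0.5150, 0.8572, 0.0000]
J3: z=[-0.8560, -0.5143, 0.0523] o=[-0.1820, -0.1094, 0.7990] → [-0.0384, 0.0455, -0.1806, -0.8560, -0.5143, 0.0523]
J4: z=[0.2018, -0.2392, 0.9498] o=[-0.2296, -0.0270, 0.8299] → [-0.0471, -0.0983, -0.0148, 0.2018, -0.2392, 0.9498]
q̇ = J⁺·V = [-0.8220, -0.7600, 0.5310, 0.0380]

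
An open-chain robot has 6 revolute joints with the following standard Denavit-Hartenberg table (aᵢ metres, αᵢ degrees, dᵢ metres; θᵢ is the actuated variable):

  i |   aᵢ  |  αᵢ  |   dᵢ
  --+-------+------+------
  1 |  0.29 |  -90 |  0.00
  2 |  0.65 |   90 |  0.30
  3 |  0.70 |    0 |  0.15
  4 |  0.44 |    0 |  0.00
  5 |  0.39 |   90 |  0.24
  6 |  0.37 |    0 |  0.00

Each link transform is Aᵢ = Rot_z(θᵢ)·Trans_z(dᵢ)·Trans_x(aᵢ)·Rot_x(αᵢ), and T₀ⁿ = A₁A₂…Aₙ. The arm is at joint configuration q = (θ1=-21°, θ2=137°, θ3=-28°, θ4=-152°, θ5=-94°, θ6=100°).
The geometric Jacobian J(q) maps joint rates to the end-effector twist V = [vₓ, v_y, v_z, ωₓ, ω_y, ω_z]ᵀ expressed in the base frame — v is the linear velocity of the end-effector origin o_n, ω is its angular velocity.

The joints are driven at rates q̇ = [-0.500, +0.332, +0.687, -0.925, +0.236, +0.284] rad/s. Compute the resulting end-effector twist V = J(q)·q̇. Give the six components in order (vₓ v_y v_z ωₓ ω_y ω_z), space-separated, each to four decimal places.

o_n = [0.2763, 0.2113, -1.1320]
J₁: ẑ×o_n = [-0.2113, 0.2763, 0.0000], ω = ẑ
J2: z=[0.3584, 0.9336, 0.0000] o=[0.2707, -0.1039, 0.0000] → [-1.0568, 0.4057, 0.1077, 0.3584, 0.9336, 0.0000]
J3: z=[0.6367, -0.2444, -0.7314] o=[-0.0656, 0.3465, -0.4433] → [0.0694, 0.1884, -0.0025, 0.6367, -0.2444, -0.7314]
J4: z=[0.6367, -0.2444, -0.7314] o=[-0.5098, 0.1650, -0.9745] → [0.0723, -0.4747, 0.2216, 0.6367, -0.2444, -0.7314]
J5: z=[0.6367, -0.2444, -0.7314] o=[-0.2094, 0.0497, -0.6744] → [0.2300, -0.0640, 0.2216, 0.6367, -0.2444, -0.7314]
J6: z=[-0.7061, 0.1963, -0.6803] o=[0.0643, 0.3614, -0.8685] → [-0.1538, -0.3303, 0.0643, -0.7061, 0.1963, -0.6803]
V = J·q̇ = [-0.2538, 0.4562, -0.1004, -0.0828, 0.3662, -0.6918]

-0.2538 0.4562 -0.1004 -0.0828 0.3662 -0.6918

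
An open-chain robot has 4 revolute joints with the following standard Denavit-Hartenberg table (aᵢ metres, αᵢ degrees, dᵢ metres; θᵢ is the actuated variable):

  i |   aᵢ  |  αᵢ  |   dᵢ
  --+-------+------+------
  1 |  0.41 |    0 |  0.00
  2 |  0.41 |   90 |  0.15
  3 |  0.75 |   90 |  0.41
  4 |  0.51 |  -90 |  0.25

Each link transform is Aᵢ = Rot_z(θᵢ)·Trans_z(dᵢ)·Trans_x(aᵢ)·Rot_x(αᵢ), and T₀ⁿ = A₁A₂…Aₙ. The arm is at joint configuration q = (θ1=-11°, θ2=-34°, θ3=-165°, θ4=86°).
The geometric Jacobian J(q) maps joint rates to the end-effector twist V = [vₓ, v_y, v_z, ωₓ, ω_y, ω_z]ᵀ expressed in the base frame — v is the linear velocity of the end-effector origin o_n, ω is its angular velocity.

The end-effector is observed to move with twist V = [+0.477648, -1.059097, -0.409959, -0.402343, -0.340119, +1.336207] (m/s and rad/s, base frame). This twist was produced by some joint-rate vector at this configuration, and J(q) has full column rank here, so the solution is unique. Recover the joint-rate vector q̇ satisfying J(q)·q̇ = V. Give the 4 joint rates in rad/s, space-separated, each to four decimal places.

0.2340 0.9380 0.5250 0.1700

o_n = [-0.5396, -0.4355, 0.1882]
J₁: ẑ×o_n = [0.4355, -0.5396, 0.0000], ω = ẑ
J2: z=[0.0000, 0.0000, 1.0000] o=[0.4025, -0.0782, 0.0000] → [0.3573, -0.9421, 0.0000, 0.0000, 0.0000, 1.0000]
J3: z=[-0.7071, -0.7071, 0.0000] o=[0.6924, -0.3681, 0.1500] → [-0.0270, 0.0270, -0.8235, -0.7071, -0.7071, 0.0000]
J4: z=[-0.1830, 0.1830, 0.9659] o=[-0.1098, -0.1458, -0.0441] → [0.3223, -0.3726, 0.1317, -0.1830, 0.1830, 0.9659]
q̇ = J⁺·V = [0.2340, 0.9380, 0.5250, 0.1700]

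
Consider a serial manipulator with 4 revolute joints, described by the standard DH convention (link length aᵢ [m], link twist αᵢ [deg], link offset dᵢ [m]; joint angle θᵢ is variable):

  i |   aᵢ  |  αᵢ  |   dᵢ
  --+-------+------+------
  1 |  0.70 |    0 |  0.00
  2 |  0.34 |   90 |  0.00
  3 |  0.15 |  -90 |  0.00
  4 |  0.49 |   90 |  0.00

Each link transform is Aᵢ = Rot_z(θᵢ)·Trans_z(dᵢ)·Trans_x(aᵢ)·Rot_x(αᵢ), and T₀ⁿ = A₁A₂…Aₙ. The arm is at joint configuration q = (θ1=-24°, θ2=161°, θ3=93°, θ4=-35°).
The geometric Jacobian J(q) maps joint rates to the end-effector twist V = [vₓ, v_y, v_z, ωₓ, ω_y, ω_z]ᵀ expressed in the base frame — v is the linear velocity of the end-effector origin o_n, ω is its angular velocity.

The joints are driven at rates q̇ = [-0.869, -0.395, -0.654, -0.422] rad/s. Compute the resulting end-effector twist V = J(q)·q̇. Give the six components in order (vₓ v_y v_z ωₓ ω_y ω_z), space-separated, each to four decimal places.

0.1282 -0.1367 -0.0996 -0.7542 -0.1909 -1.2419

o_n = [0.6036, 0.1330, 0.5506]
J₁: ẑ×o_n = [-0.1330, 0.6036, 0.0000], ω = ẑ
J2: z=[0.0000, 0.0000, 1.0000] o=[0.6395, -0.2847, 0.0000] → [-0.4177, -0.0359, 0.0000, 0.0000, 0.0000, 1.0000]
J3: z=[0.6820, 0.7314, 0.0000] o=[0.3908, -0.0528, 0.0000] → [0.4027, -0.3755, -0.0289, 0.6820, 0.7314, 0.0000]
J4: z=[0.7304, -0.6811, -0.0523] o=[0.3966, -0.0582, 0.1498] → [-0.2630, -0.3036, 0.2807, 0.7304, -0.6811, -0.0523]
V = J·q̇ = [0.1282, -0.1367, -0.0996, -0.7542, -0.1909, -1.2419]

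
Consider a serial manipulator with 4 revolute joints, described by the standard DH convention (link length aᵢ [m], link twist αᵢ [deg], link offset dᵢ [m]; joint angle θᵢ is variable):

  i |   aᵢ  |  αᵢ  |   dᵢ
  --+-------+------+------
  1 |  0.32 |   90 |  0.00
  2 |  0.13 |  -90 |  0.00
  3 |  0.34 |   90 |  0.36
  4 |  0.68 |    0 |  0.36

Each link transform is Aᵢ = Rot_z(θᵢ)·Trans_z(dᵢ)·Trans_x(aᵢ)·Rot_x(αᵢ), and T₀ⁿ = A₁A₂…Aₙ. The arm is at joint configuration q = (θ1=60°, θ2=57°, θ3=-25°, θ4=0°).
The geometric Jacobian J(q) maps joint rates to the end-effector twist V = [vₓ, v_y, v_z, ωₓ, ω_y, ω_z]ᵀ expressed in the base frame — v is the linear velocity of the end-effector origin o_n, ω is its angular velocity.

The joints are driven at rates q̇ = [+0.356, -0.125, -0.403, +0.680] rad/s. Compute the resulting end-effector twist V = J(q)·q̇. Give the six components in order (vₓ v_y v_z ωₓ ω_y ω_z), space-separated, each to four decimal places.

o_n = [0.9106, 0.0626, 0.9528]
J₁: ẑ×o_n = [-0.0626, 0.9106, 0.0000], ω = ẑ
J2: z=[0.8660, -0.5000, 0.0000] o=[0.1600, 0.2771, 0.0000] → [-0.4764, -0.8251, 0.1895, 0.8660, -0.5000, 0.0000]
J3: z=[-0.4193, -0.7263, 0.5446] o=[0.1954, 0.3384, 0.1090] → [-0.4626, 0.7434, 0.6352, -0.4193, -0.7263, 0.5446]
J4: z=[0.6698, -0.6525, -0.3544] o=[0.2528, 0.1505, 0.5635] → [-0.2851, -0.4939, 0.3704, 0.6698, -0.6525, -0.3544]
V = J·q̇ = [0.0298, -0.2081, -0.0278, 0.5162, -0.0885, -0.1045]

0.0298 -0.2081 -0.0278 0.5162 -0.0885 -0.1045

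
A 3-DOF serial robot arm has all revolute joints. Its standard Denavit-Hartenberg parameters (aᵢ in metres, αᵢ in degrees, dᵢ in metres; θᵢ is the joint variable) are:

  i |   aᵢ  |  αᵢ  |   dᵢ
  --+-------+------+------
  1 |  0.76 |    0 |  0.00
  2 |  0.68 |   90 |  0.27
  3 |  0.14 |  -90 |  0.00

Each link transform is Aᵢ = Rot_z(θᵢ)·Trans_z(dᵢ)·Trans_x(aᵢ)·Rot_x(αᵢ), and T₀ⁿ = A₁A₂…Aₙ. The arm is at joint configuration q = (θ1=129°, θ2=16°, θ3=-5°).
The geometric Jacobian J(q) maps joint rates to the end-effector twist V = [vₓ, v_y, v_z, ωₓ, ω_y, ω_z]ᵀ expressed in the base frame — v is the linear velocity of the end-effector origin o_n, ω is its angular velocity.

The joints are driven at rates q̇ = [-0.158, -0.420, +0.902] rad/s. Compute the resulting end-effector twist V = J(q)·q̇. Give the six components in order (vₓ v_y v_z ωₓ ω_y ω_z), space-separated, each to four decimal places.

o_n = [-1.1496, 1.0607, 0.2578]
J₁: ẑ×o_n = [-1.0607, -1.1496, 0.0000], ω = ẑ
J2: z=[0.0000, 0.0000, 1.0000] o=[-0.4783, 0.5906, 0.0000] → [-0.4700, -0.6713, 0.0000, 0.0000, 0.0000, 1.0000]
J3: z=[0.5736, 0.8192, 0.0000] o=[-1.0353, 0.9807, 0.2700] → [-0.0100, 0.0070, 0.1395, 0.5736, 0.8192, 0.0000]
V = J·q̇ = [0.3560, 0.4699, 0.1258, 0.5174, 0.7389, -0.5780]

0.3560 0.4699 0.1258 0.5174 0.7389 -0.5780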